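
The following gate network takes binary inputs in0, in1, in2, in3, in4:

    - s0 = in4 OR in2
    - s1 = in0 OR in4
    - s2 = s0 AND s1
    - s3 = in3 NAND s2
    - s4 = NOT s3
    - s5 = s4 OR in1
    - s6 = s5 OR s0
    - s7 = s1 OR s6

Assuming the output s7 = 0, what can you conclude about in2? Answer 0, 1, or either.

s7 = s1 OR s6 must be 0, so both s1 = 0 and s6 = 0.
s1 = in0 OR in4 must be 0, so both in0 = 0 and in4 = 0.
Every assignment with s7 = 0 has in2 = 0; there are 2 such assignment(s).
  in0=0, in1=0, in2=0, in3=0, in4=0
  in0=0, in1=0, in2=0, in3=1, in4=0

0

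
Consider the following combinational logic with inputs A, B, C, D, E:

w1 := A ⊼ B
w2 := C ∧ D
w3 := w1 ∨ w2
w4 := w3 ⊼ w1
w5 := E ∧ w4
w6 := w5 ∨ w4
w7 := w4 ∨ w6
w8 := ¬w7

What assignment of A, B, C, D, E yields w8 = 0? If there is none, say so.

A=1, B=1, C=1, D=0, E=1

Check with A=1, B=1, C=1, D=0, E=1:
w1 = A ⊼ B = 1 ⊼ 1 = 0
w2 = C ∧ D = 1 ∧ 0 = 0
w3 = w1 ∨ w2 = 0 ∨ 0 = 0
w4 = w3 ⊼ w1 = 0 ⊼ 0 = 1
w5 = E ∧ w4 = 1 ∧ 1 = 1
w6 = w5 ∨ w4 = 1 ∨ 1 = 1
w7 = w4 ∨ w6 = 1 ∨ 1 = 1
w8 = ¬w7 = ¬1 = 0
So w8 = 0 as required.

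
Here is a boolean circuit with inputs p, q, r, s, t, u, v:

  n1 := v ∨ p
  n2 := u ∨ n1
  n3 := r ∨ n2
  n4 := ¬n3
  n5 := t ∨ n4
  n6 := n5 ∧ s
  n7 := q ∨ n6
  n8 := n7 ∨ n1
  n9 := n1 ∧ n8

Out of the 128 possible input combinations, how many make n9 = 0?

n9 = n1 ∧ n8 must be 0, so at least one of n1, n8 is 0.
Enumerating the 128 input combinations, 32 give n9 = 0 and 96 give n9 = 1.

32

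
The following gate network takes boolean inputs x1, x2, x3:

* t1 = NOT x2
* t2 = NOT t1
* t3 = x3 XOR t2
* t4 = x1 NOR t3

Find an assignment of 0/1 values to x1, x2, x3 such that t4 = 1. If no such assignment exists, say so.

t4 = x1 NOR t3 must be 1, so both x1 = 0 and t3 = 0.
Check with x1=0 x2=1 x3=1:
t1 = NOT x2 = NOT 1 = 0
t2 = NOT t1 = NOT 0 = 1
t3 = x3 XOR t2 = 1 XOR 1 = 0
t4 = x1 NOR t3 = 0 NOR 0 = 1
So t4 = 1 as required.

x1=0 x2=1 x3=1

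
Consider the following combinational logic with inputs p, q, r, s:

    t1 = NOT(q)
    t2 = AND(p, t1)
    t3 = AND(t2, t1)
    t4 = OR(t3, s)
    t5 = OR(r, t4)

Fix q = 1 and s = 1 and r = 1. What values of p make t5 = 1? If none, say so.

p=1

Check with q = 1 and s = 1 and r = 1 and p=1:
t1 = NOT(q) = NOT 1 = 0
t2 = AND(p, t1) = AND(1, 0) = 0
t3 = AND(t2, t1) = AND(0, 0) = 0
t4 = OR(t3, s) = OR(0, 1) = 1
t5 = OR(r, t4) = OR(1, 1) = 1
So t5 = 1.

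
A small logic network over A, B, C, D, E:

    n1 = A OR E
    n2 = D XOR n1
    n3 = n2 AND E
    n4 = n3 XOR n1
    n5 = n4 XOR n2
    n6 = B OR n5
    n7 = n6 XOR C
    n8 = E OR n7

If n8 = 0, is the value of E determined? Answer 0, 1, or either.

0

n8 = E OR n7 must be 0, so both E = 0 and n7 = 0.
n7 = n6 XOR C must be 0, so n6 and C are equal.
Every assignment with n8 = 0 has E = 0; there are 8 such assignment(s).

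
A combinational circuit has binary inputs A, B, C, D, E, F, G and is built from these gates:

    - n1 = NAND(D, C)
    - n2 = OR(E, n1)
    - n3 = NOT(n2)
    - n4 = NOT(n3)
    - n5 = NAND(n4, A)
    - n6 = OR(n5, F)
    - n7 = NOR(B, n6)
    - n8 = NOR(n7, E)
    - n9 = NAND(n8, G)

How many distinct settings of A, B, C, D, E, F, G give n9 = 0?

n9 = NAND(n8, G) must be 0, so both n8 = 1 and G = 1.
Enumerating the 128 input combinations, 29 give n9 = 0 and 99 give n9 = 1.

29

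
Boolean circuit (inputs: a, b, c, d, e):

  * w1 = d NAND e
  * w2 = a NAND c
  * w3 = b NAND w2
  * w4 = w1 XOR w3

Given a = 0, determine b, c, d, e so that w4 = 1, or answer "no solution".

b=1, c=1, d=1, e=0

Check with a = 0 and b=1, c=1, d=1, e=0:
w1 = d NAND e = 1 NAND 0 = 1
w2 = a NAND c = 0 NAND 1 = 1
w3 = b NAND w2 = 1 NAND 1 = 0
w4 = w1 XOR w3 = 1 XOR 0 = 1
So w4 = 1.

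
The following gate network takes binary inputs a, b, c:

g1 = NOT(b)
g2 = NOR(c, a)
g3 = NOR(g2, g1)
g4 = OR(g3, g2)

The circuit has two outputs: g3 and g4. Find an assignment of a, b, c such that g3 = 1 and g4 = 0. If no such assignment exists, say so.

no solution exists

Across all 8 input combinations, none give both g3 = 1 and g4 = 0.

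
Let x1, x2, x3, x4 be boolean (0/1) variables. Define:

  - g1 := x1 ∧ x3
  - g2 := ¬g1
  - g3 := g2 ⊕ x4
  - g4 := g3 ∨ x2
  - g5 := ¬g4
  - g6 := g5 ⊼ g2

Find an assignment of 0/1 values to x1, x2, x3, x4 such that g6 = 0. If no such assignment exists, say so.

x1=0, x2=0, x3=1, x4=1

g6 = g5 ⊼ g2 must be 0, so both g5 = 1 and g2 = 1.
g5 = ¬g4 must be 1, so g4 = 0.
g2 = ¬g1 must be 1, so g1 = 0.
Check with x1=0, x2=0, x3=1, x4=1:
g1 = x1 ∧ x3 = 0 ∧ 1 = 0
g2 = ¬g1 = ¬0 = 1
g3 = g2 ⊕ x4 = 1 ⊕ 1 = 0
g4 = g3 ∨ x2 = 0 ∨ 0 = 0
g5 = ¬g4 = ¬0 = 1
g6 = g5 ⊼ g2 = 1 ⊼ 1 = 0
So g6 = 0 as required.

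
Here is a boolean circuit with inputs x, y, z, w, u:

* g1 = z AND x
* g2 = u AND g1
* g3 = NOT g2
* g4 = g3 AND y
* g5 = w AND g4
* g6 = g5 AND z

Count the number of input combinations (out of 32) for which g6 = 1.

3

g6 = g5 AND z must be 1, so both g5 = 1 and z = 1.
g5 = w AND g4 must be 1, so both w = 1 and g4 = 1.
Satisfying assignments:
  x=0, y=1, z=1, w=1, u=0
  x=0, y=1, z=1, w=1, u=1
  x=1, y=1, z=1, w=1, u=0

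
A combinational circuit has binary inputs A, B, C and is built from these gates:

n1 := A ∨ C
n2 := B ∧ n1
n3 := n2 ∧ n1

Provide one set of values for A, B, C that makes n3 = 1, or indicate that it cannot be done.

A=1, B=1, C=0

Check with A=1, B=1, C=0:
n1 = A ∨ C = 1 ∨ 0 = 1
n2 = B ∧ n1 = 1 ∧ 1 = 1
n3 = n2 ∧ n1 = 1 ∧ 1 = 1
So n3 = 1 as required.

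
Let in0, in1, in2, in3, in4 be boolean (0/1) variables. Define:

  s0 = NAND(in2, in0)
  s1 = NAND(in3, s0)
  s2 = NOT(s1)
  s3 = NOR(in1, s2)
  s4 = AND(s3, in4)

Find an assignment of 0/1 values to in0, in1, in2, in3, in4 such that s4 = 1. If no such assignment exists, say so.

in0=1, in1=0, in2=1, in3=1, in4=1

Check with in0=1, in1=0, in2=1, in3=1, in4=1:
s0 = NAND(in2, in0) = NAND(1, 1) = 0
s1 = NAND(in3, s0) = NAND(1, 0) = 1
s2 = NOT(s1) = NOT 1 = 0
s3 = NOR(in1, s2) = NOR(0, 0) = 1
s4 = AND(s3, in4) = AND(1, 1) = 1
So s4 = 1 as required.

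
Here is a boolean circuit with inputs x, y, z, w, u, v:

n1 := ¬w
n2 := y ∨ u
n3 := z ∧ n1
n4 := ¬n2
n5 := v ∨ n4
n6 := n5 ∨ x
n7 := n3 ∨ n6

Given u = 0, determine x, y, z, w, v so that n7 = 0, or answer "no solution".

x=0, y=1, z=0, w=1, v=0

Check with u = 0 and x=0, y=1, z=0, w=1, v=0:
n1 = ¬w = ¬1 = 0
n2 = y ∨ u = 1 ∨ 0 = 1
n3 = z ∧ n1 = 0 ∧ 0 = 0
n4 = ¬n2 = ¬1 = 0
n5 = v ∨ n4 = 0 ∨ 0 = 0
n6 = n5 ∨ x = 0 ∨ 0 = 0
n7 = n3 ∨ n6 = 0 ∨ 0 = 0
So n7 = 0.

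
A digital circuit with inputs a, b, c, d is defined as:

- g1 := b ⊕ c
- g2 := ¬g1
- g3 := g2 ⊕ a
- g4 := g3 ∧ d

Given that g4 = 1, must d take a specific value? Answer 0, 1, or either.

g4 = g3 ∧ d must be 1, so both g3 = 1 and d = 1.
g3 = g2 ⊕ a must be 1, so g2 and a differ.
Every assignment with g4 = 1 has d = 1; there are 4 such assignment(s).
  a=0, b=0, c=0, d=1
  a=0, b=1, c=1, d=1
  a=1, b=0, c=1, d=1
  a=1, b=1, c=0, d=1

1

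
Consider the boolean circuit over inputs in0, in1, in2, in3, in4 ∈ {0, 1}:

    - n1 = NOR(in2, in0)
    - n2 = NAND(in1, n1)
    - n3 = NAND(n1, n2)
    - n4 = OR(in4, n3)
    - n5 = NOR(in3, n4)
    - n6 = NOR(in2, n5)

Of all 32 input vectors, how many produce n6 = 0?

n6 = NOR(in2, n5) must be 0, so at least one of in2, n5 is 1.
Enumerating the 32 input combinations, 17 give n6 = 0 and 15 give n6 = 1.

17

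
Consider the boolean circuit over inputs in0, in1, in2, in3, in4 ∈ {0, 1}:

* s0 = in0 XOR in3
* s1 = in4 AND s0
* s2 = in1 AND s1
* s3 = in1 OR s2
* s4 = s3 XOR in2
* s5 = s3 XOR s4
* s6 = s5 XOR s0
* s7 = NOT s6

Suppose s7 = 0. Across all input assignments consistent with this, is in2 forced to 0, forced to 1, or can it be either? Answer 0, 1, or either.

either

Both values of in2 occur among assignments with s7 = 0:
  in2=0: in0=0, in1=0, in2=0, in3=1, in4=0
  in2=1: in0=0, in1=0, in2=1, in3=0, in4=0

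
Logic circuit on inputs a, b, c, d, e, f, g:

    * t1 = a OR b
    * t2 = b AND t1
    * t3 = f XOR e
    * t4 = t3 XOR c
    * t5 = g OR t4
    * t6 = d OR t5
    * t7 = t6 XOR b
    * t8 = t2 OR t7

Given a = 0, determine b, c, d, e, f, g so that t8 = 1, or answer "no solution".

b=0, c=0, d=1, e=0, f=0, g=1

t8 = t2 OR t7 must be 1, so at least one of t2, t7 is 1.
Check with a = 0 and b=0, c=0, d=1, e=0, f=0, g=1:
t1 = a OR b = 0 OR 0 = 0
t2 = b AND t1 = 0 AND 0 = 0
t3 = f XOR e = 0 XOR 0 = 0
t4 = t3 XOR c = 0 XOR 0 = 0
t5 = g OR t4 = 1 OR 0 = 1
t6 = d OR t5 = 1 OR 1 = 1
t7 = t6 XOR b = 1 XOR 0 = 1
t8 = t2 OR t7 = 0 OR 1 = 1
So t8 = 1.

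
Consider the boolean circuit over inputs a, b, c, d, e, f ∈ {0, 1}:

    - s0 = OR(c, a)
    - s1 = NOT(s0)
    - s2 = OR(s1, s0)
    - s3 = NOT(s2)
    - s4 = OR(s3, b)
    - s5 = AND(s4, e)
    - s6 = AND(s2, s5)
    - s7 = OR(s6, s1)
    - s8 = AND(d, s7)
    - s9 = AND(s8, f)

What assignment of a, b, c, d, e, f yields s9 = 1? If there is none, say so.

Check with a=0 b=1 c=0 d=1 e=0 f=1:
s0 = OR(c, a) = OR(0, 0) = 0
s1 = NOT(s0) = NOT 0 = 1
s2 = OR(s1, s0) = OR(1, 0) = 1
s3 = NOT(s2) = NOT 1 = 0
s4 = OR(s3, b) = OR(0, 1) = 1
s5 = AND(s4, e) = AND(1, 0) = 0
s6 = AND(s2, s5) = AND(1, 0) = 0
s7 = OR(s6, s1) = OR(0, 1) = 1
s8 = AND(d, s7) = AND(1, 1) = 1
s9 = AND(s8, f) = AND(1, 1) = 1
So s9 = 1 as required.

a=0 b=1 c=0 d=1 e=0 f=1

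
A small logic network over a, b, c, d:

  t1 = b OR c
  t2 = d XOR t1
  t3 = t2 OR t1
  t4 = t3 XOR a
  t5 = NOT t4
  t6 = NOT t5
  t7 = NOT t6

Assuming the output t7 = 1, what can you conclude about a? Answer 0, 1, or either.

either

Both values of a occur among assignments with t7 = 1:
  a=0: a=0, b=0, c=0, d=0
  a=1: a=1, b=0, c=0, d=1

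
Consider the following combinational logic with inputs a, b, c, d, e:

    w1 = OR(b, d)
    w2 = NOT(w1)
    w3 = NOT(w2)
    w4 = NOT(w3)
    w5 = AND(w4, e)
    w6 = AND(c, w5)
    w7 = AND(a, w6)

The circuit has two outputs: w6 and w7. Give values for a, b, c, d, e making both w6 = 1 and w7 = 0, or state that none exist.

Check with a=0 b=0 c=1 d=0 e=1:
w1 = OR(b, d) = OR(0, 0) = 0
w2 = NOT(w1) = NOT 0 = 1
w3 = NOT(w2) = NOT 1 = 0
w4 = NOT(w3) = NOT 0 = 1
w5 = AND(w4, e) = AND(1, 1) = 1
w6 = AND(c, w5) = AND(1, 1) = 1
w7 = AND(a, w6) = AND(0, 1) = 0
So w6 = 1 and w7 = 0.

a=0 b=0 c=1 d=0 e=1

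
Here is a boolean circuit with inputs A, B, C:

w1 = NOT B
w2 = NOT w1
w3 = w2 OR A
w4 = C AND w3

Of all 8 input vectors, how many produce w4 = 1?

w4 = C AND w3 must be 1, so both C = 1 and w3 = 1.
w3 = w2 OR A must be 1, so at least one of w2, A is 1.
Satisfying assignments:
  A=0, B=1, C=1
  A=1, B=0, C=1
  A=1, B=1, C=1

3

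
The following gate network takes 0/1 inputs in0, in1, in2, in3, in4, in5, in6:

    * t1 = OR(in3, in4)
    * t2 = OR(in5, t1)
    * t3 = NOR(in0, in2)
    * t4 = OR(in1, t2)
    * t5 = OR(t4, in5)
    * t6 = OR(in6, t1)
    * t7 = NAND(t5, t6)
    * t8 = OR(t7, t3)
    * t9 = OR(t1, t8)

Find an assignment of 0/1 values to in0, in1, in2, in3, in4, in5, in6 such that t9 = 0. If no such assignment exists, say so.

t9 = OR(t1, t8) must be 0, so both t1 = 0 and t8 = 0.
Check with in0=1, in1=1, in2=0, in3=0, in4=0, in5=0, in6=1:
t1 = OR(in3, in4) = OR(0, 0) = 0
t2 = OR(in5, t1) = OR(0, 0) = 0
t3 = NOR(in0, in2) = NOR(1, 0) = 0
t4 = OR(in1, t2) = OR(1, 0) = 1
t5 = OR(t4, in5) = OR(1, 0) = 1
t6 = OR(in6, t1) = OR(1, 0) = 1
t7 = NAND(t5, t6) = NAND(1, 1) = 0
t8 = OR(t7, t3) = OR(0, 0) = 0
t9 = OR(t1, t8) = OR(0, 0) = 0
So t9 = 0 as required.

in0=1, in1=1, in2=0, in3=0, in4=0, in5=0, in6=1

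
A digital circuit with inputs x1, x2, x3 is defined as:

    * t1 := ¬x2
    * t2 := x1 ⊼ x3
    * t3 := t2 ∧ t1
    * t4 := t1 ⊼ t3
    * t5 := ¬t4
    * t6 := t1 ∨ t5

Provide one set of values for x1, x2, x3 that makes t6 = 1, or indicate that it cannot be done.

x1=1 x2=0 x3=0

Check with x1=1 x2=0 x3=0:
t1 = ¬x2 = ¬0 = 1
t2 = x1 ⊼ x3 = 1 ⊼ 0 = 1
t3 = t2 ∧ t1 = 1 ∧ 1 = 1
t4 = t1 ⊼ t3 = 1 ⊼ 1 = 0
t5 = ¬t4 = ¬0 = 1
t6 = t1 ∨ t5 = 1 ∨ 1 = 1
So t6 = 1 as required.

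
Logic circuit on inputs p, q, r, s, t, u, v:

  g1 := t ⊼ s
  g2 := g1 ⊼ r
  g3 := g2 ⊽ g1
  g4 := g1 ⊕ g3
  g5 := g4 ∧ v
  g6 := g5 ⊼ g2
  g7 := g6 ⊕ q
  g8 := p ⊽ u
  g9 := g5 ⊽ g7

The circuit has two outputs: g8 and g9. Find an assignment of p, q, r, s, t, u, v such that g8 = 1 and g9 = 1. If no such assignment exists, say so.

Check with p=0, q=1, r=1, s=1, t=0, u=0, v=0:
g1 = t ⊼ s = 0 ⊼ 1 = 1
g2 = g1 ⊼ r = 1 ⊼ 1 = 0
g3 = g2 ⊽ g1 = 0 ⊽ 1 = 0
g4 = g1 ⊕ g3 = 1 ⊕ 0 = 1
g5 = g4 ∧ v = 1 ∧ 0 = 0
g6 = g5 ⊼ g2 = 0 ⊼ 0 = 1
g7 = g6 ⊕ q = 1 ⊕ 1 = 0
g8 = p ⊽ u = 0 ⊽ 0 = 1
g9 = g5 ⊽ g7 = 0 ⊽ 0 = 1
So g8 = 1 and g9 = 1.

p=0, q=1, r=1, s=1, t=0, u=0, v=0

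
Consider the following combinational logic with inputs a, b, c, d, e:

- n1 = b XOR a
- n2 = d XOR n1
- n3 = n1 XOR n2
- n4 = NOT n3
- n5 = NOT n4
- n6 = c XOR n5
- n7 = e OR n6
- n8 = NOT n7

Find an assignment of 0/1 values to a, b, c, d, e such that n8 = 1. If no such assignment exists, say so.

n8 = NOT n7 must be 1, so n7 = 0.
Check with a=0, b=1, c=1, d=1, e=0:
n1 = b XOR a = 1 XOR 0 = 1
n2 = d XOR n1 = 1 XOR 1 = 0
n3 = n1 XOR n2 = 1 XOR 0 = 1
n4 = NOT n3 = NOT 1 = 0
n5 = NOT n4 = NOT 0 = 1
n6 = c XOR n5 = 1 XOR 1 = 0
n7 = e OR n6 = 0 OR 0 = 0
n8 = NOT n7 = NOT 0 = 1
So n8 = 1 as required.

a=0, b=1, c=1, d=1, e=0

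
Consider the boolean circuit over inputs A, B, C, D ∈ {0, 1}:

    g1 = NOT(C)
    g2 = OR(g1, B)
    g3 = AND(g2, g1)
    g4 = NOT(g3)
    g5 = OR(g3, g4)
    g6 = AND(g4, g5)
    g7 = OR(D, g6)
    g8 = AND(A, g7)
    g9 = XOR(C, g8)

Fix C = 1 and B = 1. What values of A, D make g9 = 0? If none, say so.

A=1 D=0

Check with C = 1 and B = 1 and A=1, D=0:
g1 = NOT(C) = NOT 1 = 0
g2 = OR(g1, B) = OR(0, 1) = 1
g3 = AND(g2, g1) = AND(1, 0) = 0
g4 = NOT(g3) = NOT 0 = 1
g5 = OR(g3, g4) = OR(0, 1) = 1
g6 = AND(g4, g5) = AND(1, 1) = 1
g7 = OR(D, g6) = OR(0, 1) = 1
g8 = AND(A, g7) = AND(1, 1) = 1
g9 = XOR(C, g8) = XOR(1, 1) = 0
So g9 = 0.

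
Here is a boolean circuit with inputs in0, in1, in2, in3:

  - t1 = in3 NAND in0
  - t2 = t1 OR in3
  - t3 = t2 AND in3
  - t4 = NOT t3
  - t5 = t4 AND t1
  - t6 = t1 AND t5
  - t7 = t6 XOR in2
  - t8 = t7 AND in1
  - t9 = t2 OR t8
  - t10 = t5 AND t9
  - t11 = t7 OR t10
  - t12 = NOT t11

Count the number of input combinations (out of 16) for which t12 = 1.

4

t12 = NOT t11 must be 1, so t11 = 0.
t11 = t7 OR t10 must be 0, so both t7 = 0 and t10 = 0.
t7 = t6 XOR in2 must be 0, so t6 and in2 are equal.
Satisfying assignments:
  in0=0, in1=0, in2=0, in3=1
  in0=0, in1=1, in2=0, in3=1
  in0=1, in1=0, in2=0, in3=1
  in0=1, in1=1, in2=0, in3=1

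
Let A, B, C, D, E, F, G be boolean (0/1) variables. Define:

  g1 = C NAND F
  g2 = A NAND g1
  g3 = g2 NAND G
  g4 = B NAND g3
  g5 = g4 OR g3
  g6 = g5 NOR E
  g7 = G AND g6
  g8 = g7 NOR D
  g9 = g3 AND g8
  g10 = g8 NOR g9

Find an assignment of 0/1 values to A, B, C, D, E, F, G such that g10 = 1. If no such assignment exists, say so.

g10 = g8 NOR g9 must be 1, so both g8 = 0 and g9 = 0.
g8 = g7 NOR D must be 0, so at least one of g7, D is 1.
Check with A=1, B=0, C=0, D=1, E=1, F=1, G=0:
g1 = C NAND F = 0 NAND 1 = 1
g2 = A NAND g1 = 1 NAND 1 = 0
g3 = g2 NAND G = 0 NAND 0 = 1
g4 = B NAND g3 = 0 NAND 1 = 1
g5 = g4 OR g3 = 1 OR 1 = 1
g6 = g5 NOR E = 1 NOR 1 = 0
g7 = G AND g6 = 0 AND 0 = 0
g8 = g7 NOR D = 0 NOR 1 = 0
g9 = g3 AND g8 = 1 AND 0 = 0
g10 = g8 NOR g9 = 0 NOR 0 = 1
So g10 = 1 as required.

A=1, B=0, C=0, D=1, E=1, F=1, G=0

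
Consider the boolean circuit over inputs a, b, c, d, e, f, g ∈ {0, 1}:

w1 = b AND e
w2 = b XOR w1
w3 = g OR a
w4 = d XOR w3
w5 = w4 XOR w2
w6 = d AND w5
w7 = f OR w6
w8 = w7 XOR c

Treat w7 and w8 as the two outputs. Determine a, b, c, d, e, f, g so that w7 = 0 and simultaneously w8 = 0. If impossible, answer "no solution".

a=1 b=1 c=0 d=1 e=1 f=0 g=1

Check with a=1 b=1 c=0 d=1 e=1 f=0 g=1:
w1 = b AND e = 1 AND 1 = 1
w2 = b XOR w1 = 1 XOR 1 = 0
w3 = g OR a = 1 OR 1 = 1
w4 = d XOR w3 = 1 XOR 1 = 0
w5 = w4 XOR w2 = 0 XOR 0 = 0
w6 = d AND w5 = 1 AND 0 = 0
w7 = f OR w6 = 0 OR 0 = 0
w8 = w7 XOR c = 0 XOR 0 = 0
So w7 = 0 and w8 = 0.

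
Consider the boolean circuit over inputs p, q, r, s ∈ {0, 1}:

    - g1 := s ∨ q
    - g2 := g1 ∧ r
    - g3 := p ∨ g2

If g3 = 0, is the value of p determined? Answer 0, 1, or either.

g3 = p ∨ g2 must be 0, so both p = 0 and g2 = 0.
g2 = g1 ∧ r must be 0, so at least one of g1, r is 0.
Every assignment with g3 = 0 has p = 0; there are 5 such assignment(s).

0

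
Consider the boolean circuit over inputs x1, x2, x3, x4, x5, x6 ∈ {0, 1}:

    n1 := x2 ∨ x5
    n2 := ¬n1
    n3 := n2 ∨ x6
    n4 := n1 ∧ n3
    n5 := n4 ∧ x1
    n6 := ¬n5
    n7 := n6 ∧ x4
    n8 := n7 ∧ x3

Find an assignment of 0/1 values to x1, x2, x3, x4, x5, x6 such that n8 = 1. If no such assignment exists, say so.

x1=0 x2=1 x3=1 x4=1 x5=0 x6=1

Check with x1=0 x2=1 x3=1 x4=1 x5=0 x6=1:
n1 = x2 ∨ x5 = 1 ∨ 0 = 1
n2 = ¬n1 = ¬1 = 0
n3 = n2 ∨ x6 = 0 ∨ 1 = 1
n4 = n1 ∧ n3 = 1 ∧ 1 = 1
n5 = n4 ∧ x1 = 1 ∧ 0 = 0
n6 = ¬n5 = ¬0 = 1
n7 = n6 ∧ x4 = 1 ∧ 1 = 1
n8 = n7 ∧ x3 = 1 ∧ 1 = 1
So n8 = 1 as required.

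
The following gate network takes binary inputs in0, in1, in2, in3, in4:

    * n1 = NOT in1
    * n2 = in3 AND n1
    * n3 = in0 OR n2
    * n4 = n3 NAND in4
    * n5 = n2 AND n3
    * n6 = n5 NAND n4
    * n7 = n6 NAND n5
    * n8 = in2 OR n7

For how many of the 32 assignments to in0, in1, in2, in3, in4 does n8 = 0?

2

n8 = in2 OR n7 must be 0, so both in2 = 0 and n7 = 0.
Satisfying assignments:
  in0=0, in1=0, in2=0, in3=1, in4=1
  in0=1, in1=0, in2=0, in3=1, in4=1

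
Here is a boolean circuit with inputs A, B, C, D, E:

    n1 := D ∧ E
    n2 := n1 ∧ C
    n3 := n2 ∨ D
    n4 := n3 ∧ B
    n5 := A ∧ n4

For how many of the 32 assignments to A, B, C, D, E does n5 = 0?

28

n5 = A ∧ n4 must be 0, so at least one of A, n4 is 0.
Enumerating the 32 input combinations, 28 give n5 = 0 and 4 give n5 = 1.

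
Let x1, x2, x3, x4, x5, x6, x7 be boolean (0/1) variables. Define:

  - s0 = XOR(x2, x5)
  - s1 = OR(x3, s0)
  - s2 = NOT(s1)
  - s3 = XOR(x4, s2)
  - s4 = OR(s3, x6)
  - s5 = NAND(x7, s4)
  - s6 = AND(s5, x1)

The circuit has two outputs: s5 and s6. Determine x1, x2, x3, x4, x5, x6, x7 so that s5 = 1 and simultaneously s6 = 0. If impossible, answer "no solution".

Check with x1=0, x2=1, x3=0, x4=0, x5=0, x6=0, x7=1:
s0 = XOR(x2, x5) = XOR(1, 0) = 1
s1 = OR(x3, s0) = OR(0, 1) = 1
s2 = NOT(s1) = NOT 1 = 0
s3 = XOR(x4, s2) = XOR(0, 0) = 0
s4 = OR(s3, x6) = OR(0, 0) = 0
s5 = NAND(x7, s4) = NAND(1, 0) = 1
s6 = AND(s5, x1) = AND(1, 0) = 0
So s5 = 1 and s6 = 0.

x1=0, x2=1, x3=0, x4=0, x5=0, x6=0, x7=1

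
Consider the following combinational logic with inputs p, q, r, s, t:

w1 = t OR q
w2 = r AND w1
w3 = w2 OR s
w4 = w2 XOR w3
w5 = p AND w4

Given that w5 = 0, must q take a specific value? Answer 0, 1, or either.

either

Both values of q occur among assignments with w5 = 0:
  q=0: p=0, q=0, r=0, s=0, t=0
  q=1: p=0, q=1, r=0, s=0, t=0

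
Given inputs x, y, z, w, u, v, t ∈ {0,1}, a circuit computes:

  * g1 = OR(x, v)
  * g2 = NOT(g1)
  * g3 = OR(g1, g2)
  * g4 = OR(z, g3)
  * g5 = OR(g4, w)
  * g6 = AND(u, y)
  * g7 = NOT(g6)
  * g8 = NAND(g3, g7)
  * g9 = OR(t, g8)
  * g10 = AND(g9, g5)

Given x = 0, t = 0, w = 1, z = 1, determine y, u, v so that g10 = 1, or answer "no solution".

Check with x = 0, t = 0, w = 1, z = 1 and y=1, u=1, v=1:
g1 = OR(x, v) = OR(0, 1) = 1
g2 = NOT(g1) = NOT 1 = 0
g3 = OR(g1, g2) = OR(1, 0) = 1
g4 = OR(z, g3) = OR(1, 1) = 1
g5 = OR(g4, w) = OR(1, 1) = 1
g6 = AND(u, y) = AND(1, 1) = 1
g7 = NOT(g6) = NOT 1 = 0
g8 = NAND(g3, g7) = NAND(1, 0) = 1
g9 = OR(t, g8) = OR(0, 1) = 1
g10 = AND(g9, g5) = AND(1, 1) = 1
So g10 = 1.

y=1, u=1, v=1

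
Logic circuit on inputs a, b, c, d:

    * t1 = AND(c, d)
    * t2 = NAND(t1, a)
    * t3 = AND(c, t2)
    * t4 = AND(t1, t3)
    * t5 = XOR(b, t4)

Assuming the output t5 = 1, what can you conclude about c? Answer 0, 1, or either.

Both values of c occur among assignments with t5 = 1:
  c=0: a=0, b=1, c=0, d=0
  c=1: a=0, b=0, c=1, d=1

either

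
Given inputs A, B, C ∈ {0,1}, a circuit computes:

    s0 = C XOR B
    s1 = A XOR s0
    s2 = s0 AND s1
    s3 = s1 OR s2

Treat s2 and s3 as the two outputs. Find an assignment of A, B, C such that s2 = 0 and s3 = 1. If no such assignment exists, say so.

A=1, B=1, C=1

Check with A=1, B=1, C=1:
s0 = C XOR B = 1 XOR 1 = 0
s1 = A XOR s0 = 1 XOR 0 = 1
s2 = s0 AND s1 = 0 AND 1 = 0
s3 = s1 OR s2 = 1 OR 0 = 1
So s2 = 0 and s3 = 1.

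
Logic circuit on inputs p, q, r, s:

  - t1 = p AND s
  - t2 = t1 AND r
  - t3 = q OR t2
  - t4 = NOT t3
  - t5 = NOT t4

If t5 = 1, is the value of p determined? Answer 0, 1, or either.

either

Both values of p occur among assignments with t5 = 1:
  p=0: p=0, q=1, r=0, s=0
  p=1: p=1, q=0, r=1, s=1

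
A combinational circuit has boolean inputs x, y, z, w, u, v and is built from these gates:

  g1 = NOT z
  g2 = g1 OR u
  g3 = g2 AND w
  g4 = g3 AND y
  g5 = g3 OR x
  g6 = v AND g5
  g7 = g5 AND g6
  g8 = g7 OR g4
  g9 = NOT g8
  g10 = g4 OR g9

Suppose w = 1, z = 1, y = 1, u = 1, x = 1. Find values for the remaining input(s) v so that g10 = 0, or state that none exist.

no solution exists

With w = 1, z = 1, y = 1, u = 1, x = 1 fixed, none of the 2 settings of v give g10 = 0.
For example, with v=0:
g1 = NOT z = NOT 1 = 0
g2 = g1 OR u = 0 OR 1 = 1
g3 = g2 AND w = 1 AND 1 = 1
g4 = g3 AND y = 1 AND 1 = 1
g5 = g3 OR x = 1 OR 1 = 1
g6 = v AND g5 = 0 AND 1 = 0
g7 = g5 AND g6 = 1 AND 0 = 0
g8 = g7 OR g4 = 0 OR 1 = 1
g9 = NOT g8 = NOT 1 = 0
g10 = g4 OR g9 = 1 OR 0 = 1
giving g10 = 1 ≠ 0.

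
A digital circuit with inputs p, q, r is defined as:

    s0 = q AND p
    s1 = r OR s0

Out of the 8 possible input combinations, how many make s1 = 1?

s1 = r OR s0 must be 1, so at least one of r, s0 is 1.
Satisfying assignments:
  p=0, q=0, r=1
  p=0, q=1, r=1
  p=1, q=0, r=1
  p=1, q=1, r=0
  p=1, q=1, r=1

5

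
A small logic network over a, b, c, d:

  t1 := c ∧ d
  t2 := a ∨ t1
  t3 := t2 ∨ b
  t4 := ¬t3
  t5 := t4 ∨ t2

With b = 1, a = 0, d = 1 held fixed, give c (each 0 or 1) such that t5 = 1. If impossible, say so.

Check with b = 1, a = 0, d = 1 and c=1:
t1 = c ∧ d = 1 ∧ 1 = 1
t2 = a ∨ t1 = 0 ∨ 1 = 1
t3 = t2 ∨ b = 1 ∨ 1 = 1
t4 = ¬t3 = ¬1 = 0
t5 = t4 ∨ t2 = 0 ∨ 1 = 1
So t5 = 1.

c=1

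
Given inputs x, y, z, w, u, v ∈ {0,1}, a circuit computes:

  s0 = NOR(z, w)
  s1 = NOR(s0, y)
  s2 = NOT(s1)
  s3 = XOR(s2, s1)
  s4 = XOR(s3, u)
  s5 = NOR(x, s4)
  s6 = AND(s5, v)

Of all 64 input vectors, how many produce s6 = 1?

s6 = AND(s5, v) must be 1, so both s5 = 1 and v = 1.
s5 = NOR(x, s4) must be 1, so both x = 0 and s4 = 0.
Enumerating the 64 input combinations, 8 give s6 = 1 and 56 give s6 = 0.

8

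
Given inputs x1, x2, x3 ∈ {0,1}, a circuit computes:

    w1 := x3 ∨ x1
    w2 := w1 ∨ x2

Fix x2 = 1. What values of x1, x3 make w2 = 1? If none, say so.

Check with x2 = 1 and x1=0, x3=1:
w1 = x3 ∨ x1 = 1 ∨ 0 = 1
w2 = w1 ∨ x2 = 1 ∨ 1 = 1
So w2 = 1.

x1=0, x3=1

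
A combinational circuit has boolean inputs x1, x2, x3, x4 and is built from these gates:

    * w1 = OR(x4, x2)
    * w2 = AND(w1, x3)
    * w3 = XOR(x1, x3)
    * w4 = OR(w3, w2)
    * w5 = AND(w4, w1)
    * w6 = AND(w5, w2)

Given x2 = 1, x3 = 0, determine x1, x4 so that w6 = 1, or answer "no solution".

With x2 = 1, x3 = 0 fixed, none of the 4 settings of x1, x4 give w6 = 1.
For example, with x1=1, x4=0:
w1 = OR(x4, x2) = OR(0, 1) = 1
w2 = AND(w1, x3) = AND(1, 0) = 0
w3 = XOR(x1, x3) = XOR(1, 0) = 1
w4 = OR(w3, w2) = OR(1, 0) = 1
w5 = AND(w4, w1) = AND(1, 1) = 1
w6 = AND(w5, w2) = AND(1, 0) = 0
giving w6 = 0 ≠ 1.

no solution exists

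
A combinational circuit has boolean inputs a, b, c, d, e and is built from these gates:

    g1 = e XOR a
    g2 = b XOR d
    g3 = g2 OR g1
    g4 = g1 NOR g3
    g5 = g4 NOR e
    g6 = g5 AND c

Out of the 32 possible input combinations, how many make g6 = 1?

g6 = g5 AND c must be 1, so both g5 = 1 and c = 1.
g5 = g4 NOR e must be 1, so both g4 = 0 and e = 0.
g4 = g1 NOR g3 must be 0, so at least one of g1, g3 is 1.
Satisfying assignments:
  a=0, b=0, c=1, d=1, e=0
  a=0, b=1, c=1, d=0, e=0
  a=1, b=0, c=1, d=0, e=0
  a=1, b=0, c=1, d=1, e=0
  a=1, b=1, c=1, d=0, e=0
  a=1, b=1, c=1, d=1, e=0

6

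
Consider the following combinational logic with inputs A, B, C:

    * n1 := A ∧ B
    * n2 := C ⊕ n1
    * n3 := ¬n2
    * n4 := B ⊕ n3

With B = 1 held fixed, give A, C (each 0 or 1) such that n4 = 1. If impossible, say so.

A=0, C=1

n4 = B ⊕ n3 must be 1, so B and n3 differ.
Check with B = 1 and A=0, C=1:
n1 = A ∧ B = 0 ∧ 1 = 0
n2 = C ⊕ n1 = 1 ⊕ 0 = 1
n3 = ¬n2 = ¬1 = 0
n4 = B ⊕ n3 = 1 ⊕ 0 = 1
So n4 = 1.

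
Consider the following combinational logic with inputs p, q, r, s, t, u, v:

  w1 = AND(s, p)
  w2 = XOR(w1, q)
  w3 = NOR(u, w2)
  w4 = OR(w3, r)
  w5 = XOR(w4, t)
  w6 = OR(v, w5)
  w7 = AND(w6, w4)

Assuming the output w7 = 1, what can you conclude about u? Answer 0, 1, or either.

Both values of u occur among assignments with w7 = 1:
  u=0: p=0, q=0, r=0, s=0, t=0, u=0, v=0
  u=1: p=0, q=0, r=1, s=0, t=0, u=1, v=0

either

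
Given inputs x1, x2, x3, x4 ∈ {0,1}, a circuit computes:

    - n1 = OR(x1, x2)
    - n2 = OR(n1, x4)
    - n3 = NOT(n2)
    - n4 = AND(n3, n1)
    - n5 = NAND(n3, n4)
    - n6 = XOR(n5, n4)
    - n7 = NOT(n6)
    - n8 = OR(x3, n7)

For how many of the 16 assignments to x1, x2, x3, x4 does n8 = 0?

n8 = OR(x3, n7) must be 0, so both x3 = 0 and n7 = 0.
n7 = NOT(n6) must be 0, so n6 = 1.
Enumerating the 16 input combinations, 8 give n8 = 0 and 8 give n8 = 1.

8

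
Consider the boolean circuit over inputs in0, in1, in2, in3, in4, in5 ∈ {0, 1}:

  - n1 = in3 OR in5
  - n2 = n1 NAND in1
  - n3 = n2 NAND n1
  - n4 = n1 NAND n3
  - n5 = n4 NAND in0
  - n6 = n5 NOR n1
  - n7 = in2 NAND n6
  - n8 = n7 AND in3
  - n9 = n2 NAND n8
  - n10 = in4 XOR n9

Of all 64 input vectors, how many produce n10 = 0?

32

n10 = in4 XOR n9 must be 0, so in4 and n9 are equal.
Enumerating the 64 input combinations, 32 give n10 = 0 and 32 give n10 = 1.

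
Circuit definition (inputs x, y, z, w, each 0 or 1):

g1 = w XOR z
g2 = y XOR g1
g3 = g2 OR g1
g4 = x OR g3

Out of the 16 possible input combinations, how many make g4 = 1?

14

g4 = x OR g3 must be 1, so at least one of x, g3 is 1.
Enumerating the 16 input combinations, 14 give g4 = 1 and 2 give g4 = 0.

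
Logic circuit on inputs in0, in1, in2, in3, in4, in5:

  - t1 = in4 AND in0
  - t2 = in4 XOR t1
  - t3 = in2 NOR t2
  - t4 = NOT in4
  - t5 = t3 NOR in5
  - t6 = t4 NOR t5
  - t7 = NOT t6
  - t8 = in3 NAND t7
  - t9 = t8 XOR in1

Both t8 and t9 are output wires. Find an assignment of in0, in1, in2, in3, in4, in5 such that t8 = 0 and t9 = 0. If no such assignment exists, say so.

in0=1, in1=0, in2=0, in3=1, in4=0, in5=0

Check with in0=1, in1=0, in2=0, in3=1, in4=0, in5=0:
t1 = in4 AND in0 = 0 AND 1 = 0
t2 = in4 XOR t1 = 0 XOR 0 = 0
t3 = in2 NOR t2 = 0 NOR 0 = 1
t4 = NOT in4 = NOT 0 = 1
t5 = t3 NOR in5 = 1 NOR 0 = 0
t6 = t4 NOR t5 = 1 NOR 0 = 0
t7 = NOT t6 = NOT 0 = 1
t8 = in3 NAND t7 = 1 NAND 1 = 0
t9 = t8 XOR in1 = 0 XOR 0 = 0
So t8 = 0 and t9 = 0.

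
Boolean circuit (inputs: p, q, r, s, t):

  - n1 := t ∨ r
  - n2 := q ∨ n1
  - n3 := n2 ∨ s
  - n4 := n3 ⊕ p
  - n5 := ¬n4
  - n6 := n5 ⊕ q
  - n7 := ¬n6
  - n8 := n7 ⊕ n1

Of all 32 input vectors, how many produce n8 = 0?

n8 = n7 ⊕ n1 must be 0, so n7 and n1 are equal.
Enumerating the 32 input combinations, 16 give n8 = 0 and 16 give n8 = 1.

16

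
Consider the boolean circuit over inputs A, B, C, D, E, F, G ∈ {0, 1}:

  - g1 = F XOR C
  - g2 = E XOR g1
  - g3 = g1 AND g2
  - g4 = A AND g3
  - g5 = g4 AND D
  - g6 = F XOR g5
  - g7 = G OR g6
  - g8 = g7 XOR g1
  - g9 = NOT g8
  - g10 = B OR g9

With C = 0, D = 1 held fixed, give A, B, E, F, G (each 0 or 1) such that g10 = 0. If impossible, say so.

A=1, B=0, E=1, F=0, G=1

g10 = B OR g9 must be 0, so both B = 0 and g9 = 0.
g9 = NOT g8 must be 0, so g8 = 1.
Check with C = 0, D = 1 and A=1, B=0, E=1, F=0, G=1:
g1 = F XOR C = 0 XOR 0 = 0
g2 = E XOR g1 = 1 XOR 0 = 1
g3 = g1 AND g2 = 0 AND 1 = 0
g4 = A AND g3 = 1 AND 0 = 0
g5 = g4 AND D = 0 AND 1 = 0
g6 = F XOR g5 = 0 XOR 0 = 0
g7 = G OR g6 = 1 OR 0 = 1
g8 = g7 XOR g1 = 1 XOR 0 = 1
g9 = NOT g8 = NOT 1 = 0
g10 = B OR g9 = 0 OR 0 = 0
So g10 = 0.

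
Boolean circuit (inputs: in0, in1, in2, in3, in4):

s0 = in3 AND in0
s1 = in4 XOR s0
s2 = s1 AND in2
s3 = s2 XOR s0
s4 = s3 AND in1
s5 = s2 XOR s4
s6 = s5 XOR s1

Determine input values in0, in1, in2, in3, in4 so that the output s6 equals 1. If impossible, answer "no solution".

in0=0, in1=0, in2=0, in3=1, in4=1

s6 = s5 XOR s1 must be 1, so s5 and s1 differ.
Check with in0=0, in1=0, in2=0, in3=1, in4=1:
s0 = in3 AND in0 = 1 AND 0 = 0
s1 = in4 XOR s0 = 1 XOR 0 = 1
s2 = s1 AND in2 = 1 AND 0 = 0
s3 = s2 XOR s0 = 0 XOR 0 = 0
s4 = s3 AND in1 = 0 AND 0 = 0
s5 = s2 XOR s4 = 0 XOR 0 = 0
s6 = s5 XOR s1 = 0 XOR 1 = 1
So s6 = 1 as required.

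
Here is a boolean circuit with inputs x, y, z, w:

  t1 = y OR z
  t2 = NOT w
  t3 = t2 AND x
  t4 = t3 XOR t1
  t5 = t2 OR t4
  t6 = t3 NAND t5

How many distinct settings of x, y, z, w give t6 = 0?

4

t6 = t3 NAND t5 must be 0, so both t3 = 1 and t5 = 1.
t3 = t2 AND x must be 1, so both t2 = 1 and x = 1.
Satisfying assignments:
  x=1, y=0, z=0, w=0
  x=1, y=0, z=1, w=0
  x=1, y=1, z=0, w=0
  x=1, y=1, z=1, w=0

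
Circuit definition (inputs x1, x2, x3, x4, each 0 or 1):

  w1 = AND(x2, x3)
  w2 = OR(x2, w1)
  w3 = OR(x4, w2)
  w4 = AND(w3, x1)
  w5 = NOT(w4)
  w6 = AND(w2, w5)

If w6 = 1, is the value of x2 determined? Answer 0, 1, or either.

1

w6 = AND(w2, w5) must be 1, so both w2 = 1 and w5 = 1.
w2 = OR(x2, w1) must be 1, so at least one of x2, w1 is 1.
w5 = NOT(w4) must be 1, so w4 = 0.
Every assignment with w6 = 1 has x2 = 1; there are 4 such assignment(s).
  x1=0, x2=1, x3=0, x4=0
  x1=0, x2=1, x3=0, x4=1
  x1=0, x2=1, x3=1, x4=0
  x1=0, x2=1, x3=1, x4=1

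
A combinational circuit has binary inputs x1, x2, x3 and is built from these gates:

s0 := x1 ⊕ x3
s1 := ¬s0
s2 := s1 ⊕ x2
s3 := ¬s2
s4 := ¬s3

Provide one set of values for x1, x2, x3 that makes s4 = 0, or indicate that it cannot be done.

x1=1, x2=1, x3=1

s4 = ¬s3 must be 0, so s3 = 1.
s3 = ¬s2 must be 1, so s2 = 0.
s2 = s1 ⊕ x2 must be 0, so s1 and x2 are equal.
Check with x1=1, x2=1, x3=1:
s0 = x1 ⊕ x3 = 1 ⊕ 1 = 0
s1 = ¬s0 = ¬0 = 1
s2 = s1 ⊕ x2 = 1 ⊕ 1 = 0
s3 = ¬s2 = ¬0 = 1
s4 = ¬s3 = ¬1 = 0
So s4 = 0 as required.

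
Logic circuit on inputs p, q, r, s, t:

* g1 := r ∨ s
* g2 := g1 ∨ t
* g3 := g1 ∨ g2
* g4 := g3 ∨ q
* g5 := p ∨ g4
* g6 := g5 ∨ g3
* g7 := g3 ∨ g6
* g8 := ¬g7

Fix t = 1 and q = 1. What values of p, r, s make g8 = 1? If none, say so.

no solution exists

With t = 1 and q = 1 fixed, none of the 8 settings of p, r, s give g8 = 1.
For example, with p=0, r=1, s=1:
g1 = r ∨ s = 1 ∨ 1 = 1
g2 = g1 ∨ t = 1 ∨ 1 = 1
g3 = g1 ∨ g2 = 1 ∨ 1 = 1
g4 = g3 ∨ q = 1 ∨ 1 = 1
g5 = p ∨ g4 = 0 ∨ 1 = 1
g6 = g5 ∨ g3 = 1 ∨ 1 = 1
g7 = g3 ∨ g6 = 1 ∨ 1 = 1
g8 = ¬g7 = ¬1 = 0
giving g8 = 0 ≠ 1.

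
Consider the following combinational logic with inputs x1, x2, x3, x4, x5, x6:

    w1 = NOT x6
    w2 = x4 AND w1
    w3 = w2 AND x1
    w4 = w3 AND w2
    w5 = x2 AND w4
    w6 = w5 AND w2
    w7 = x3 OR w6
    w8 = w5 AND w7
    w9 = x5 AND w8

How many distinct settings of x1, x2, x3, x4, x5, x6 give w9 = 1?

w9 = x5 AND w8 must be 1, so both x5 = 1 and w8 = 1.
Enumerating the 64 input combinations, 2 give w9 = 1 and 62 give w9 = 0.

2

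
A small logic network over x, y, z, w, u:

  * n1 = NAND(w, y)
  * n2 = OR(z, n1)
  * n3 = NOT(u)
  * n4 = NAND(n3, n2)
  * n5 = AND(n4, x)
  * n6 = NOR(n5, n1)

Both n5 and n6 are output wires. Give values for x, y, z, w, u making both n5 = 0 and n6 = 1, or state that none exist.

x=0, y=1, z=0, w=1, u=1

Check with x=0, y=1, z=0, w=1, u=1:
n1 = NAND(w, y) = NAND(1, 1) = 0
n2 = OR(z, n1) = OR(0, 0) = 0
n3 = NOT(u) = NOT 1 = 0
n4 = NAND(n3, n2) = NAND(0, 0) = 1
n5 = AND(n4, x) = AND(1, 0) = 0
n6 = NOR(n5, n1) = NOR(0, 0) = 1
So n5 = 0 and n6 = 1.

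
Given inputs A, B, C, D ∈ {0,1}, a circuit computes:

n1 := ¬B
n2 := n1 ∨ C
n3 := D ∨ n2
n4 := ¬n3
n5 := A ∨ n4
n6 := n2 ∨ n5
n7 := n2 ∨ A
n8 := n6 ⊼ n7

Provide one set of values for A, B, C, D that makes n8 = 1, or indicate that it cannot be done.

A=0 B=1 C=0 D=1

Check with A=0 B=1 C=0 D=1:
n1 = ¬B = ¬1 = 0
n2 = n1 ∨ C = 0 ∨ 0 = 0
n3 = D ∨ n2 = 1 ∨ 0 = 1
n4 = ¬n3 = ¬1 = 0
n5 = A ∨ n4 = 0 ∨ 0 = 0
n6 = n2 ∨ n5 = 0 ∨ 0 = 0
n7 = n2 ∨ A = 0 ∨ 0 = 0
n8 = n6 ⊼ n7 = 0 ⊼ 0 = 1
So n8 = 1 as required.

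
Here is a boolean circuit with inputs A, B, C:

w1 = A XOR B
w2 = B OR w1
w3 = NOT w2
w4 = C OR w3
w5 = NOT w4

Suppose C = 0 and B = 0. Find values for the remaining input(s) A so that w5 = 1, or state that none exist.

w5 = NOT w4 must be 1, so w4 = 0.
Check with C = 0 and B = 0 and A=1:
w1 = A XOR B = 1 XOR 0 = 1
w2 = B OR w1 = 0 OR 1 = 1
w3 = NOT w2 = NOT 1 = 0
w4 = C OR w3 = 0 OR 0 = 0
w5 = NOT w4 = NOT 0 = 1
So w5 = 1.

A=1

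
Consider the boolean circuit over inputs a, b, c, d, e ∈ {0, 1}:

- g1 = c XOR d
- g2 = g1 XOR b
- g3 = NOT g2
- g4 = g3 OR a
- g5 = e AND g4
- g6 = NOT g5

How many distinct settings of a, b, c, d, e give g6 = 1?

g6 = NOT g5 must be 1, so g5 = 0.
Enumerating the 32 input combinations, 20 give g6 = 1 and 12 give g6 = 0.

20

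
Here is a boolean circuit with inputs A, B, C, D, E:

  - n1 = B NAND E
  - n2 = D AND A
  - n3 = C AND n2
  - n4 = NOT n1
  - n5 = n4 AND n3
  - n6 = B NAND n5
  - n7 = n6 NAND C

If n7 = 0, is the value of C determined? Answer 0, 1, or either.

n7 = n6 NAND C must be 0, so both n6 = 1 and C = 1.
Every assignment with n7 = 0 has C = 1; there are 15 such assignment(s).

1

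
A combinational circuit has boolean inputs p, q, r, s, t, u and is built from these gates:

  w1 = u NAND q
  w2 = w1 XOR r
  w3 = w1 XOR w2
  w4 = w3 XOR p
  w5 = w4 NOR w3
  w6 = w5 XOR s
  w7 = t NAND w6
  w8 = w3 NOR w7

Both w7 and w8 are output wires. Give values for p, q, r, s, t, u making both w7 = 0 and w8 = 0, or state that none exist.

p=1, q=0, r=1, s=1, t=1, u=1

Check with p=1, q=0, r=1, s=1, t=1, u=1:
w1 = u NAND q = 1 NAND 0 = 1
w2 = w1 XOR r = 1 XOR 1 = 0
w3 = w1 XOR w2 = 1 XOR 0 = 1
w4 = w3 XOR p = 1 XOR 1 = 0
w5 = w4 NOR w3 = 0 NOR 1 = 0
w6 = w5 XOR s = 0 XOR 1 = 1
w7 = t NAND w6 = 1 NAND 1 = 0
w8 = w3 NOR w7 = 1 NOR 0 = 0
So w7 = 0 and w8 = 0.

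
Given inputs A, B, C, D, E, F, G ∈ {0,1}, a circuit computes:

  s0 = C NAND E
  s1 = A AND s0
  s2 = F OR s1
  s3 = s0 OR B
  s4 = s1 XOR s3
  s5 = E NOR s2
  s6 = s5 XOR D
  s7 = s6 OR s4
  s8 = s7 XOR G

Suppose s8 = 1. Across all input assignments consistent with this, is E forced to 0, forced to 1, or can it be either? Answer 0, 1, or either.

Both values of E occur among assignments with s8 = 1:
  E=0: A=0, B=0, C=0, D=0, E=0, F=0, G=0
  E=1: A=0, B=0, C=0, D=0, E=1, F=0, G=0

either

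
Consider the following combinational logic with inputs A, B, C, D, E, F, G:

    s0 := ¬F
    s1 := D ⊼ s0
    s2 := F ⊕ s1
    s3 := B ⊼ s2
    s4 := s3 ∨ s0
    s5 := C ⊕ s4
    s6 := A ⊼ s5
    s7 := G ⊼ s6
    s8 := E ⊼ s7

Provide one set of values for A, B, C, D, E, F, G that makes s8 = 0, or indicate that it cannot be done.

A=0 B=0 C=1 D=0 E=1 F=1 G=0

s8 = E ⊼ s7 must be 0, so both E = 1 and s7 = 1.
s7 = G ⊼ s6 must be 1, so at least one of G, s6 is 0.
Check with A=0 B=0 C=1 D=0 E=1 F=1 G=0:
s0 = ¬F = ¬1 = 0
s1 = D ⊼ s0 = 0 ⊼ 0 = 1
s2 = F ⊕ s1 = 1 ⊕ 1 = 0
s3 = B ⊼ s2 = 0 ⊼ 0 = 1
s4 = s3 ∨ s0 = 1 ∨ 0 = 1
s5 = C ⊕ s4 = 1 ⊕ 1 = 0
s6 = A ⊼ s5 = 0 ⊼ 0 = 1
s7 = G ⊼ s6 = 0 ⊼ 1 = 1
s8 = E ⊼ s7 = 1 ⊼ 1 = 0
So s8 = 0 as required.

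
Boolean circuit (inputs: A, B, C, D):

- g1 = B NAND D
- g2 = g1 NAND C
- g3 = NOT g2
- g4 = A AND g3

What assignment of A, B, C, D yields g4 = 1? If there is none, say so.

g4 = A AND g3 must be 1, so both A = 1 and g3 = 1.
g3 = NOT g2 must be 1, so g2 = 0.
g2 = g1 NAND C must be 0, so both g1 = 1 and C = 1.
Check with A=1, B=0, C=1, D=1:
g1 = B NAND D = 0 NAND 1 = 1
g2 = g1 NAND C = 1 NAND 1 = 0
g3 = NOT g2 = NOT 0 = 1
g4 = A AND g3 = 1 AND 1 = 1
So g4 = 1 as required.

A=1, B=0, C=1, D=1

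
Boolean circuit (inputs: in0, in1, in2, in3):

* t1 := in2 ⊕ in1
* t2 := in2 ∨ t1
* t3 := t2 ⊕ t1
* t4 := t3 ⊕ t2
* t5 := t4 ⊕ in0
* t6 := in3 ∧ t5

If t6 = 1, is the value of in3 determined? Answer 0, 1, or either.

t6 = in3 ∧ t5 must be 1, so both in3 = 1 and t5 = 1.
t5 = t4 ⊕ in0 must be 1, so t4 and in0 differ.
Every assignment with t6 = 1 has in3 = 1; there are 4 such assignment(s).
  in0=0, in1=0, in2=1, in3=1
  in0=0, in1=1, in2=0, in3=1
  in0=1, in1=0, in2=0, in3=1
  in0=1, in1=1, in2=1, in3=1

1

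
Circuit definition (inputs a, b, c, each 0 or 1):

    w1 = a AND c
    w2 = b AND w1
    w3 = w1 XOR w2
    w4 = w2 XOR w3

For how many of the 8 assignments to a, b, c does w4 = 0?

6

w4 = w2 XOR w3 must be 0, so w2 and w3 are equal.
Enumerating the 8 input combinations, 6 give w4 = 0 and 2 give w4 = 1.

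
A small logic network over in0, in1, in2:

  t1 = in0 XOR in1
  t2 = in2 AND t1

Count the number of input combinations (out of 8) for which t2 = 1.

t2 = in2 AND t1 must be 1, so both in2 = 1 and t1 = 1.
t1 = in0 XOR in1 must be 1, so in0 and in1 differ.
Satisfying assignments:
  in0=0, in1=1, in2=1
  in0=1, in1=0, in2=1

2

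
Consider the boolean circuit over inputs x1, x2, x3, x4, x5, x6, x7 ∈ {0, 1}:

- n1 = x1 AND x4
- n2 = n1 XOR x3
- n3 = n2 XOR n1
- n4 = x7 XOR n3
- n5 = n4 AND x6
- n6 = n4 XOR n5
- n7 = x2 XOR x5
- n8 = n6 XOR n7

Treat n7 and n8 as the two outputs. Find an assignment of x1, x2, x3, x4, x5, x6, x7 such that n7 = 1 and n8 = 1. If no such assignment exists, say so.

Check with x1=0 x2=0 x3=1 x4=0 x5=1 x6=0 x7=1:
n1 = x1 AND x4 = 0 AND 0 = 0
n2 = n1 XOR x3 = 0 XOR 1 = 1
n3 = n2 XOR n1 = 1 XOR 0 = 1
n4 = x7 XOR n3 = 1 XOR 1 = 0
n5 = n4 AND x6 = 0 AND 0 = 0
n6 = n4 XOR n5 = 0 XOR 0 = 0
n7 = x2 XOR x5 = 0 XOR 1 = 1
n8 = n6 XOR n7 = 0 XOR 1 = 1
So n7 = 1 and n8 = 1.

x1=0 x2=0 x3=1 x4=0 x5=1 x6=0 x7=1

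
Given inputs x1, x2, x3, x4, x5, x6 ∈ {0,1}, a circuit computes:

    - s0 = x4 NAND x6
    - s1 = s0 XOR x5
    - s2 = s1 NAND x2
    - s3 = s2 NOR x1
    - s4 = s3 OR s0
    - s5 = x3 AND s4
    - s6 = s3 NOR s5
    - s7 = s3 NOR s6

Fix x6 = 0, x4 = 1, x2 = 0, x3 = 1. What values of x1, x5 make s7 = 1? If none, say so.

s7 = s3 NOR s6 must be 1, so both s3 = 0 and s6 = 0.
Check with x6 = 0, x4 = 1, x2 = 0, x3 = 1 and x1=1, x5=0:
s0 = x4 NAND x6 = 1 NAND 0 = 1
s1 = s0 XOR x5 = 1 XOR 0 = 1
s2 = s1 NAND x2 = 1 NAND 0 = 1
s3 = s2 NOR x1 = 1 NOR 1 = 0
s4 = s3 OR s0 = 0 OR 1 = 1
s5 = x3 AND s4 = 1 AND 1 = 1
s6 = s3 NOR s5 = 0 NOR 1 = 0
s7 = s3 NOR s6 = 0 NOR 0 = 1
So s7 = 1.

x1=1, x5=0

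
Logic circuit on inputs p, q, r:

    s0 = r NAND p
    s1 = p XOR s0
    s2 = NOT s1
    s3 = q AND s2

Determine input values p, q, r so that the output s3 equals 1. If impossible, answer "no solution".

p=1, q=1, r=0

s3 = q AND s2 must be 1, so both q = 1 and s2 = 1.
s2 = NOT s1 must be 1, so s1 = 0.
s1 = p XOR s0 must be 0, so p and s0 are equal.
Check with p=1, q=1, r=0:
s0 = r NAND p = 0 NAND 1 = 1
s1 = p XOR s0 = 1 XOR 1 = 0
s2 = NOT s1 = NOT 0 = 1
s3 = q AND s2 = 1 AND 1 = 1
So s3 = 1 as required.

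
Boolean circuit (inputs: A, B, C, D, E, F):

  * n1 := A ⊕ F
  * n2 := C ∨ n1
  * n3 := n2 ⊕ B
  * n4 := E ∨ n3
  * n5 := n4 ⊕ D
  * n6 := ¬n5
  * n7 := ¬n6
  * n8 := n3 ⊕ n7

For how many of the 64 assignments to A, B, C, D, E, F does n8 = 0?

n8 = n3 ⊕ n7 must be 0, so n3 and n7 are equal.
Enumerating the 64 input combinations, 32 give n8 = 0 and 32 give n8 = 1.

32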